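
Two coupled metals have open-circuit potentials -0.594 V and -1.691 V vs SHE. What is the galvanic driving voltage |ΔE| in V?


Driving voltage is the absolute potential difference.
|ΔE| = |-0.594 − (-1.691)| = 1.097 V

1.097 V


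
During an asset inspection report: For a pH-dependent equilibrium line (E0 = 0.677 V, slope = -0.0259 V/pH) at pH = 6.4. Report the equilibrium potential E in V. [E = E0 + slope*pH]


Apply the Pourbaix line equation: E = E0 + slope*pH
E = 0.677 + (-0.0259)*6.4 = 0.677 + (-0.16576) = 0.51124 V
Rounded to 4 decimal places: E = 0.5112 V

0.5112 V


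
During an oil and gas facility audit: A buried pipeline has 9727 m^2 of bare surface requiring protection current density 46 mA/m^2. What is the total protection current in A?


I = area * current density, then convert mA → A (÷1000)
I = 9727 * 46 / 1000 = 447.44 A

447.44 A


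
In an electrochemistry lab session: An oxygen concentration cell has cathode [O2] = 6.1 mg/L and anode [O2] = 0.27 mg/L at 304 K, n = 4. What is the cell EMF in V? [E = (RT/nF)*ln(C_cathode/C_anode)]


Apply the Nernst concentration-cell relation: E = (RT/nF)*ln(C_cathode/C_anode)
RT/nF = 8.314*304/(4*96485) = 0.00654883 V
ln(6.1/0.27) = 3.11762
E = 0.00654883 * 3.11762 = 0.02042 V

0.02042 V


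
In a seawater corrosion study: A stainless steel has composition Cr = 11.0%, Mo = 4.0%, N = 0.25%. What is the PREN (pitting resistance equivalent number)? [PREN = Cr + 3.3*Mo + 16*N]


Apply the PREN formula: PREN = Cr + 3.3*Mo + 16*N
PREN = 11.0 + 3.3*4.0 + 16*0.25
PREN = 11.0 + 13.2 + 4.0 = 28.2

28.2


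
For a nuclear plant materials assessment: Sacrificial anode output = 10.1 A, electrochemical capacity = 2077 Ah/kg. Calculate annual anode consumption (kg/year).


Annual consumption = current * hours per year / capacity
Rate = 10.1 * 8760 / 2077 = 42.6 kg/year

42.6 kg/year


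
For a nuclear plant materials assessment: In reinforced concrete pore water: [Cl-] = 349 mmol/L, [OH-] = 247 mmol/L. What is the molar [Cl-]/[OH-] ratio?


Threshold parameter = [Cl-] / [OH-] (molar basis; both in mmol/L, so units cancel)
Ratio = 349 / 247 = 1.41

1.41


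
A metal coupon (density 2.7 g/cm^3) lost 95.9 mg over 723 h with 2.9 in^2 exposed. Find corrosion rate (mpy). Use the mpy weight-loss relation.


Apply the mpy weight-loss relation: CR = 534 * W / (D * A * T)
Numerator: 534 * 95.9 = 51210.6
Denominator: 2.7 * 2.9 * 723 = 5661.09
CR = 51210.6 / 5661.09 = 9.04607 mpy

9.04607 mpy


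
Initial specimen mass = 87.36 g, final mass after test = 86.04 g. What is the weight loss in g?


Weight loss = initial − final
WL = 87.36 − 86.04 = 1.32 g

1.32 g


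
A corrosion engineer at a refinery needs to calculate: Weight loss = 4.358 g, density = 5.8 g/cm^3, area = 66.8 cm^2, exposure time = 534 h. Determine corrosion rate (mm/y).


Apply the mm/y weight-loss relation: CR = 87600 * W / (D * A * T)
Numerator: 87600 * 4.358 = 381760.8
Denominator: 5.8 * 66.8 * 534 = 206892.96
CR = 381760.8 / 206892.96 = 1.845209 mm/y

1.845209 mm/y


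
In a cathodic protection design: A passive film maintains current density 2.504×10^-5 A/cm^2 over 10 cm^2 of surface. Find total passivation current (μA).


I = i_pass * A, then convert A → μA (×10^6)
I = 2.504×10^-5 * 10 * 10^6 = 250.4 μA

250.4 μA


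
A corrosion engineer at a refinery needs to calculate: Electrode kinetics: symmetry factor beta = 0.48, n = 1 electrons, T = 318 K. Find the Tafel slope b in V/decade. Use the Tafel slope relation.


Apply the Tafel slope relation: b = 2.303*R*T/(beta*n*F)
Numerator: 2.303 * 8.314 * 318 = 6088.79
Denominator: 0.48 * 1 * 96485 = 46312.8
b = 6088.79 / 46312.8 = 0.131 V/decade

0.131 V/decade


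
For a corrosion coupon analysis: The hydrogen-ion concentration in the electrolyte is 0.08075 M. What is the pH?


pH = −log10[H+]
pH = −log10(0.08075) = 1.09

1.09


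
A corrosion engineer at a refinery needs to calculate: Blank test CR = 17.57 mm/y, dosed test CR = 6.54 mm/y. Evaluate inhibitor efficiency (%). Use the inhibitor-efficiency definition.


Apply the inhibitor-efficiency definition: IE = (CR_blank − CR_inh)/CR_blank × 100
IE = (17.57 − 6.54) / 17.57 × 100
IE = 11.03 / 17.57 × 100 = 62.8 %

62.8 %


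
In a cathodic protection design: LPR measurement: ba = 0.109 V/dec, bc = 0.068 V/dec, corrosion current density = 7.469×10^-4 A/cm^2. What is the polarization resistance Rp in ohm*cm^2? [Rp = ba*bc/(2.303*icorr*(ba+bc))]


Apply the Stern-Geary equation: Rp = ba*bc / (2.303*icorr*(ba+bc))
ba*bc = 0.109*0.068 = 0.007412
ba+bc = 0.177; 2.303*icorr*(ba+bc) = 2.303*7.469×10^-4*0.177 = 3.0445959×10^-4
Rp = 0.007412 / 3.0445959×10^-4 = 24.34 ohm*cm^2

24.34 ohm*cm^2


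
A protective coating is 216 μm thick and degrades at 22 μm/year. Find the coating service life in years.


Service life = thickness / degradation rate
Life = 216 / 22 = 9.8 years

9.8 years


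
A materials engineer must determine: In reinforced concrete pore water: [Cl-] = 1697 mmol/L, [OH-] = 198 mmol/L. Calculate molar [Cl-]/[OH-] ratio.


Threshold parameter = [Cl-] / [OH-] (molar basis; both in mmol/L, so units cancel)
Ratio = 1697 / 198 = 8.57

8.57


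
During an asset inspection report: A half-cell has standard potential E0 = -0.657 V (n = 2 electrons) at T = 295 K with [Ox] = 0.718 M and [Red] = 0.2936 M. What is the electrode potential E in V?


Apply the Nernst equation: E = E0 + (RT/nF)*ln([Ox]/[Red])
Step 1: RT/nF = 8.314*295/(2*96485) = 0.0127099 V
Step 2: [Ox]/[Red] = 0.718/0.2936 = 2.445504
Step 3: ln(2.445504) = 0.894251
Step 4: correction = 0.0127099 * 0.894251 = 0.0114 V
E = -0.657 + 0.0114 = -0.6456 V

-0.6456 V


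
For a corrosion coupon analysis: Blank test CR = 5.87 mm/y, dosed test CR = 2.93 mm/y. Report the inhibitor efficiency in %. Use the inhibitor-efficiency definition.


Apply the inhibitor-efficiency definition: IE = (CR_blank − CR_inh)/CR_blank × 100
IE = (5.87 − 2.93) / 5.87 × 100
IE = 2.94 / 5.87 × 100 = 50.1 %

50.1 %


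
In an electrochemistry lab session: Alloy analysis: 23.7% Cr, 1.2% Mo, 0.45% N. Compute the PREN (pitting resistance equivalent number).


Apply the PREN formula: PREN = Cr + 3.3*Mo + 16*N
PREN = 23.7 + 3.3*1.2 + 16*0.45
PREN = 23.7 + 3.96 + 7.2 = 34.86

34.86


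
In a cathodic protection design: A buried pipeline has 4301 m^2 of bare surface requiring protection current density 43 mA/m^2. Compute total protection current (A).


I = area * current density, then convert mA → A (÷1000)
I = 4301 * 43 / 1000 = 184.94 A

184.94 A


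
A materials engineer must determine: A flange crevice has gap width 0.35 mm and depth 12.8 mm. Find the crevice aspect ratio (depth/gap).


Aspect ratio = depth / gap
Ratio = 12.8 / 0.35 = 36.6

36.6


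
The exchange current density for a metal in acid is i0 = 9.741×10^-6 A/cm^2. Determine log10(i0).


i0 = 9.741×10^-6 A/cm^2
log10(i0) = -5.011

-5.011


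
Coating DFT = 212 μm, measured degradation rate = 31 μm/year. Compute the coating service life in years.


Service life = thickness / degradation rate
Life = 212 / 31 = 6.8 years

6.8 years


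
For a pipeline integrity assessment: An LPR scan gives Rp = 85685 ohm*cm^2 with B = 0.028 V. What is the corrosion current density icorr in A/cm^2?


Apply the Stern-Geary relation: icorr = B / Rp
icorr = 0.028 / 85685 = 3.268×10^-7 A/cm^2

3.268×10^-7 A/cm^2


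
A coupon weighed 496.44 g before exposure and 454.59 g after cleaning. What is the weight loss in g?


Weight loss = initial − final
WL = 496.44 − 454.59 = 41.85 g

41.85 g


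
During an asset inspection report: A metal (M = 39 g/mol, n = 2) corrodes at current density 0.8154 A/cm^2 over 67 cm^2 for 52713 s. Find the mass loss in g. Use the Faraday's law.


Apply Faraday's law: m = i*A*t*M / (n*F)
Total charge passed Q = i*A*t = 0.8154*67*52713 = 2879806.0734 C
m = Q*M/(n*F) = 2879806.0734*39/(2*96485) = 582.0202 g

582.0202 g


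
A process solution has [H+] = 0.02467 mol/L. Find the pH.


pH = −log10[H+]
pH = −log10(0.02467) = 1.61

1.61


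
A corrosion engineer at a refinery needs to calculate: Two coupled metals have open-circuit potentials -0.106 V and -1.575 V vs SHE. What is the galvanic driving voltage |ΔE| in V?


Driving voltage is the absolute potential difference.
|ΔE| = |-0.106 − (-1.575)| = 1.469 V

1.469 V


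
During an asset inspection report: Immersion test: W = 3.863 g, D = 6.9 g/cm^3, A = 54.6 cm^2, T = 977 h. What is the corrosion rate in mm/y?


Apply the mm/y weight-loss relation: CR = 87600 * W / (D * A * T)
Numerator: 87600 * 3.863 = 338398.8
Denominator: 6.9 * 54.6 * 977 = 368074.98
CR = 338398.8 / 368074.98 = 0.9194 mm/y

0.9194 mm/y


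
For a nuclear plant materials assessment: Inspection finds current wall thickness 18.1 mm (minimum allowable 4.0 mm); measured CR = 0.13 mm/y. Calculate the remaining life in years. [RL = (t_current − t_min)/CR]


Apply the remaining-life relation: RL = (t_current − t_min) / CR
RL = (18.1 − 4.0) / 0.13 = 14.1 / 0.13 = 108.5 years

108.5 years


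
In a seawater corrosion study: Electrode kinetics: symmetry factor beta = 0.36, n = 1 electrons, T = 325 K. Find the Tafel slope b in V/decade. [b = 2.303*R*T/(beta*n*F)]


Apply the Tafel slope relation: b = 2.303*R*T/(beta*n*F)
Numerator: 2.303 * 8.314 * 325 = 6222.82
Denominator: 0.36 * 1 * 96485 = 34734.6
b = 6222.82 / 34734.6 = 0.179 V/decade

0.179 V/decade


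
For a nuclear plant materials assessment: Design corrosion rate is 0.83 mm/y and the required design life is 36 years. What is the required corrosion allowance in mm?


Corrosion allowance = CR × design life
CA = 0.83 * 36 = 29.88 mm

29.88 mm


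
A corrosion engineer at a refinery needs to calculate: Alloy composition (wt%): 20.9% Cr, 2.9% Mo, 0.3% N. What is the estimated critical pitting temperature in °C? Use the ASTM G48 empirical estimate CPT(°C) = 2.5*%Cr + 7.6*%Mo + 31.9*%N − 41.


Apply the ASTM G48 empirical CPT estimate: CPT(°C) = 2.5*%Cr + 7.6*%Mo + 31.9*%N − 41
2.5*20.9 = 52.25; 7.6*2.9 = 22.04; 31.9*0.3 = 9.57
CPT = 52.25 + 22.04 + 9.57 − 41 = 42.86 °C
Rounded to 0.1 °C: CPT ≈ 42.9 °C

42.9 °C


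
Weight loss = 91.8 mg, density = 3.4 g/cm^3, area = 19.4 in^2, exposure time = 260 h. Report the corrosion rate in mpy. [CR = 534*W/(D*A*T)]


Apply the mpy weight-loss relation: CR = 534 * W / (D * A * T)
Numerator: 534 * 91.8 = 49021.2
Denominator: 3.4 * 19.4 * 260 = 17149.6
CR = 49021.2 / 17149.6 = 2.85845 mpy

2.85845 mpy


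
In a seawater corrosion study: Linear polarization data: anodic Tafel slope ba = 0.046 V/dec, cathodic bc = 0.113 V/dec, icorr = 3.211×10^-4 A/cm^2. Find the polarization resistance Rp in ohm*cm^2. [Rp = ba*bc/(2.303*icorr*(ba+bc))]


Apply the Stern-Geary equation: Rp = ba*bc / (2.303*icorr*(ba+bc))
ba*bc = 0.046*0.113 = 0.005198
ba+bc = 0.159; 2.303*icorr*(ba+bc) = 2.303*3.211×10^-4*0.159 = 1.1757943×10^-4
Rp = 0.005198 / 1.1757943×10^-4 = 44.21 ohm*cm^2

44.21 ohm*cm^2


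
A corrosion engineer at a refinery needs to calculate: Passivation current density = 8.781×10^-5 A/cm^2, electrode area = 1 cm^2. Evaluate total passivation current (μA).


I = i_pass * A, then convert A → μA (×10^6)
I = 8.781×10^-5 * 1 * 10^6 = 87.81 μA

87.81 μA


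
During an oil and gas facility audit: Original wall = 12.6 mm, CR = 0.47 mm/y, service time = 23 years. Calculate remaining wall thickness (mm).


Remaining wall = original − CR × time
t = 12.6 − 0.47*23 = 12.6 − 10.81 = 1.79 mm

1.79 mm


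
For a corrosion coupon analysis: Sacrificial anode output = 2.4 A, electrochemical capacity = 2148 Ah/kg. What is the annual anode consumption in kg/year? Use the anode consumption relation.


Annual consumption = current * hours per year / capacity
Rate = 2.4 * 8760 / 2148 = 9.8 kg/year

9.8 kg/year


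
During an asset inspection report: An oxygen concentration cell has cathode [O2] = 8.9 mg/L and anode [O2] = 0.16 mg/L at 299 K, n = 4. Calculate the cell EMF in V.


Apply the Nernst concentration-cell relation: E = (RT/nF)*ln(C_cathode/C_anode)
RT/nF = 8.314*299/(4*96485) = 0.00644112 V
ln(8.9/0.16) = 4.01863
E = 0.00644112 * 4.01863 = 0.02588 V

0.02588 V


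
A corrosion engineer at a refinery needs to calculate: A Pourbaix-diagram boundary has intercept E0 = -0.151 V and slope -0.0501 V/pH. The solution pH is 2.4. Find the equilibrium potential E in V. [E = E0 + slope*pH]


Apply the Pourbaix line equation: E = E0 + slope*pH
E = -0.151 + (-0.0501)*2.4 = -0.151 + (-0.12024) = -0.27124 V
Rounded to 3 decimal places: E = -0.271 V

-0.271 V


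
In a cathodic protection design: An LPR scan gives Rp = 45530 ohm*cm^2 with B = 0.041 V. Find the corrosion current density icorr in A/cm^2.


Apply the Stern-Geary relation: icorr = B / Rp
icorr = 0.041 / 45530 = 9.005×10^-7 A/cm^2

9.005×10^-7 A/cm^2


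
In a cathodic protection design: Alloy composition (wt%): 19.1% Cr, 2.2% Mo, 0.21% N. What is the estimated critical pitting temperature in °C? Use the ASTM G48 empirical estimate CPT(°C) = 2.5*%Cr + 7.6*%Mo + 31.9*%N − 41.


Apply the ASTM G48 empirical CPT estimate: CPT(°C) = 2.5*%Cr + 7.6*%Mo + 31.9*%N − 41
2.5*19.1 = 47.75; 7.6*2.2 = 16.72; 31.9*0.21 = 6.699
CPT = 47.75 + 16.72 + 6.699 − 41 = 30.169 °C
Rounded to 0.1 °C: CPT ≈ 30.2 °C

30.2 °C


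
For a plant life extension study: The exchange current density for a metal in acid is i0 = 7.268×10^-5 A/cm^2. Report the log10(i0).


i0 = 7.268×10^-5 A/cm^2
log10(i0) = -4.139

-4.139


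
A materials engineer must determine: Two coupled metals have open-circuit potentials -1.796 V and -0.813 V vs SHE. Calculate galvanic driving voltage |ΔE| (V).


Driving voltage is the absolute potential difference.
|ΔE| = |-1.796 − (-0.813)| = 0.983 V

0.983 V


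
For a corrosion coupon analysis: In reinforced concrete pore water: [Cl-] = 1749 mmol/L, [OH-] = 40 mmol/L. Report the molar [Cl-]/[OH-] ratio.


Threshold parameter = [Cl-] / [OH-] (molar basis; both in mmol/L, so units cancel)
Ratio = 1749 / 40 = 43.73

43.73


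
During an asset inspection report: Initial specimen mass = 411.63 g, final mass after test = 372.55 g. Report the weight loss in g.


Weight loss = initial − final
WL = 411.63 − 372.55 = 39.08 g

39.08 g


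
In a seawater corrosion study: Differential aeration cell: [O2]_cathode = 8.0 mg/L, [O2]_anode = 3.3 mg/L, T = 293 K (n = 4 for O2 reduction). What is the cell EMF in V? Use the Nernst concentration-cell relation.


Apply the Nernst concentration-cell relation: E = (RT/nF)*ln(C_cathode/C_anode)
RT/nF = 8.314*293/(4*96485) = 0.00631187 V
ln(8.0/3.3) = 0.88552
E = 0.00631187 * 0.88552 = 0.00559 V

0.00559 V


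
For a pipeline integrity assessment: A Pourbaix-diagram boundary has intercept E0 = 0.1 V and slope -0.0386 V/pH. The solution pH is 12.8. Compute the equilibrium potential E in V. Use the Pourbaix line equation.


Apply the Pourbaix line equation: E = E0 + slope*pH
E = 0.1 + (-0.0386)*12.8 = 0.1 + (-0.49408) = -0.39408 V
Rounded to 3 decimal places: E = -0.394 V

-0.394 V


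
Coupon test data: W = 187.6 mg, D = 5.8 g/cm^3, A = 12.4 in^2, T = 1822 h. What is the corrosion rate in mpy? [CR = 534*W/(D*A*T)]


Apply the mpy weight-loss relation: CR = 534 * W / (D * A * T)
Numerator: 534 * 187.6 = 100178.4
Denominator: 5.8 * 12.4 * 1822 = 131038.24
CR = 100178.4 / 131038.24 = 0.764 mpy

0.764 mpy


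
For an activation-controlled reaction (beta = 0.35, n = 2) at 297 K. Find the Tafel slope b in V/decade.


Apply the Tafel slope relation: b = 2.303*R*T/(beta*n*F)
Numerator: 2.303 * 8.314 * 297 = 5686.7
Denominator: 0.35 * 2 * 96485 = 67539.5
b = 5686.7 / 67539.5 = 0.0842 V/decade

0.0842 V/decade


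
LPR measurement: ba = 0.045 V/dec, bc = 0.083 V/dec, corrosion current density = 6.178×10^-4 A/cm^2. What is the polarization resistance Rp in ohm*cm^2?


Apply the Stern-Geary equation: Rp = ba*bc / (2.303*icorr*(ba+bc))
ba*bc = 0.045*0.083 = 0.003735
ba+bc = 0.128; 2.303*icorr*(ba+bc) = 2.303*6.178×10^-4*0.128 = 1.8211756×10^-4
Rp = 0.003735 / 1.8211756×10^-4 = 20.51 ohm*cm^2

20.51 ohm*cm^2


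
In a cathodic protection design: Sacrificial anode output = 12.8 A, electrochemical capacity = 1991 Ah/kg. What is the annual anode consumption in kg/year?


Annual consumption = current * hours per year / capacity
Rate = 12.8 * 8760 / 1991 = 56.3 kg/year

56.3 kg/year


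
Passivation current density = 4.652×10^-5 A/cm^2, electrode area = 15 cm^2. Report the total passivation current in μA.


I = i_pass * A, then convert A → μA (×10^6)
I = 4.652×10^-5 * 15 * 10^6 = 697.8 μA

697.8 μA


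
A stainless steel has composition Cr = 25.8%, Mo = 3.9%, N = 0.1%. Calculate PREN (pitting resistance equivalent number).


Apply the PREN formula: PREN = Cr + 3.3*Mo + 16*N
PREN = 25.8 + 3.3*3.9 + 16*0.1
PREN = 25.8 + 12.87 + 1.6 = 40.27

40.27


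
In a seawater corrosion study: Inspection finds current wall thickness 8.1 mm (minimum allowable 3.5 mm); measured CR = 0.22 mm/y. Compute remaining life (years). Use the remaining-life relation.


Apply the remaining-life relation: RL = (t_current − t_min) / CR
RL = (8.1 − 3.5) / 0.22 = 4.6 / 0.22 = 20.9 years

20.9 years


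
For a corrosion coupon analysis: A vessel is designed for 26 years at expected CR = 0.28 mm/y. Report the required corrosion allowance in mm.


Corrosion allowance = CR × design life
CA = 0.28 * 26 = 7.28 mm

7.28 mm


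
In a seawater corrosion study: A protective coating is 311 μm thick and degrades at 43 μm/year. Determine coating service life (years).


Service life = thickness / degradation rate
Life = 311 / 43 = 7.2 years

7.2 years


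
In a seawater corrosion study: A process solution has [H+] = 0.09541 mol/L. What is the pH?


pH = −log10[H+]
pH = −log10(0.09541) = 1.02

1.02


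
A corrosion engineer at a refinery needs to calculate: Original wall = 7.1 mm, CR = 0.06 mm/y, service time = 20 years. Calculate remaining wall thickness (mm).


Remaining wall = original − CR × time
t = 7.1 − 0.06*20 = 7.1 − 1.2 = 5.9 mm

5.9 mm


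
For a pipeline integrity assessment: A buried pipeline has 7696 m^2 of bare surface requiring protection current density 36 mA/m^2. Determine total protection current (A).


I = area * current density, then convert mA → A (÷1000)
I = 7696 * 36 / 1000 = 277.06 A

277.06 A


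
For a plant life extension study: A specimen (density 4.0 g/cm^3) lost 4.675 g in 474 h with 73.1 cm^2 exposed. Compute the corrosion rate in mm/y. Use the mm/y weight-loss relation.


Apply the mm/y weight-loss relation: CR = 87600 * W / (D * A * T)
Numerator: 87600 * 4.675 = 409530.0
Denominator: 4.0 * 73.1 * 474 = 138597.6
CR = 409530.0 / 138597.6 = 2.954813 mm/y

2.954813 mm/y


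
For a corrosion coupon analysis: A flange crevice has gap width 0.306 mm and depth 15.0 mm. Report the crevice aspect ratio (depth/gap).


Aspect ratio = depth / gap
Ratio = 15.0 / 0.306 = 49.0

49.0


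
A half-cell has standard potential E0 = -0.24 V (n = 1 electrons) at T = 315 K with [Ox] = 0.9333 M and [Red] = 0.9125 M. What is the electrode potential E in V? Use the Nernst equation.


Apply the Nernst equation: E = E0 + (RT/nF)*ln([Ox]/[Red])
Step 1: RT/nF = 8.314*315/(1*96485) = 0.02714318 V
Step 2: [Ox]/[Red] = 0.9333/0.9125 = 1.022795
Step 3: ln(1.022795) = 0.022539
Step 4: correction = 0.02714318 * 0.022539 = 0.0006 V
E = -0.24 + 0.0006 = -0.2394 V

-0.2394 V


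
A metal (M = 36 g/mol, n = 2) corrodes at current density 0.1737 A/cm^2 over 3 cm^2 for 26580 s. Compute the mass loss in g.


Apply Faraday's law: m = i*A*t*M / (n*F)
Total charge passed Q = i*A*t = 0.1737*3*26580 = 13850.838 C
m = Q*M/(n*F) = 13850.838*36/(2*96485) = 2.584 g

2.584 g


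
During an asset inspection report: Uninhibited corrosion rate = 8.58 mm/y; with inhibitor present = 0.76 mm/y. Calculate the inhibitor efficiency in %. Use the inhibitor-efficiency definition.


Apply the inhibitor-efficiency definition: IE = (CR_blank − CR_inh)/CR_blank × 100
IE = (8.58 − 0.76) / 8.58 × 100
IE = 7.82 / 8.58 × 100 = 91.1 %

91.1 %


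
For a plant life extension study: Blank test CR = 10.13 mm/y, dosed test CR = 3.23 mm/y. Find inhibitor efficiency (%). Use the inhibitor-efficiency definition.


Apply the inhibitor-efficiency definition: IE = (CR_blank − CR_inh)/CR_blank × 100
IE = (10.13 − 3.23) / 10.13 × 100
IE = 6.9 / 10.13 × 100 = 68.1 %

68.1 %


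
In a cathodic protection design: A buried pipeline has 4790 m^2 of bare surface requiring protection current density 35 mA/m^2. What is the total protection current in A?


I = area * current density, then convert mA → A (÷1000)
I = 4790 * 35 / 1000 = 167.65 A

167.65 A


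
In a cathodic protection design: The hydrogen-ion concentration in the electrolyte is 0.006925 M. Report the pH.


pH = −log10[H+]
pH = −log10(0.006925) = 2.16

2.16


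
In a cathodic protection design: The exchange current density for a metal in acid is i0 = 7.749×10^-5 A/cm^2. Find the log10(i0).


i0 = 7.749×10^-5 A/cm^2
log10(i0) = -4.111

-4.111


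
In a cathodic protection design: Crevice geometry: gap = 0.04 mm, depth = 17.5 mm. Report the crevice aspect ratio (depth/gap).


Aspect ratio = depth / gap
Ratio = 17.5 / 0.04 = 437.5

437.5


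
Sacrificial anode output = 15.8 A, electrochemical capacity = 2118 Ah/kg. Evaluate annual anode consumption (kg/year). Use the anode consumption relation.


Annual consumption = current * hours per year / capacity
Rate = 15.8 * 8760 / 2118 = 65.3 kg/year

65.3 kg/year


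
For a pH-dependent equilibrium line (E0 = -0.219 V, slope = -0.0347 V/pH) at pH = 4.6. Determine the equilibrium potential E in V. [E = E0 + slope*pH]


Apply the Pourbaix line equation: E = E0 + slope*pH
E = -0.219 + (-0.0347)*4.6 = -0.219 + (-0.15962) = -0.37862 V
Rounded to 3 decimal places: E = -0.379 V

-0.379 V


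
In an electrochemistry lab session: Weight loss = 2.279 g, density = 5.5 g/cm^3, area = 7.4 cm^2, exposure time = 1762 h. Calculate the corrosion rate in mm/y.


Apply the mm/y weight-loss relation: CR = 87600 * W / (D * A * T)
Numerator: 87600 * 2.279 = 199640.4
Denominator: 5.5 * 7.4 * 1762 = 71713.4
CR = 199640.4 / 71713.4 = 2.783865 mm/y

2.783865 mm/y


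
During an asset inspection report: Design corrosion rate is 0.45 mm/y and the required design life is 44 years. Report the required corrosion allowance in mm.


Corrosion allowance = CR × design life
CA = 0.45 * 44 = 19.8 mm

19.8 mm


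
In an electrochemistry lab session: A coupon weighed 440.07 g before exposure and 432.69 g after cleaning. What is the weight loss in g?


Weight loss = initial − final
WL = 440.07 − 432.69 = 7.38 g

7.38 g


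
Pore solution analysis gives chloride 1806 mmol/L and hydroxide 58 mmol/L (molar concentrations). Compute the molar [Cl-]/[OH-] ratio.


Threshold parameter = [Cl-] / [OH-] (molar basis; both in mmol/L, so units cancel)
Ratio = 1806 / 58 = 31.14

31.14


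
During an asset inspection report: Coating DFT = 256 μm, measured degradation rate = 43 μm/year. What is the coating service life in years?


Service life = thickness / degradation rate
Life = 256 / 43 = 6.0 years

6.0 years


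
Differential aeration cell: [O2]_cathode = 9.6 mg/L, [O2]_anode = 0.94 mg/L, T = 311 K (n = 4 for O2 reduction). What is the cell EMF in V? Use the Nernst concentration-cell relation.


Apply the Nernst concentration-cell relation: E = (RT/nF)*ln(C_cathode/C_anode)
RT/nF = 8.314*311/(4*96485) = 0.00669963 V
ln(9.6/0.94) = 2.32364
E = 0.00669963 * 2.32364 = 0.01557 V

0.01557 V


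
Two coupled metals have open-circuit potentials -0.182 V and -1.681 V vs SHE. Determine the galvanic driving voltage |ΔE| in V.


Driving voltage is the absolute potential difference.
|ΔE| = |-0.182 − (-1.681)| = 1.499 V

1.499 V


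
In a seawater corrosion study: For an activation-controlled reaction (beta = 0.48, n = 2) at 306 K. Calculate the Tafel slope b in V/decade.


Apply the Tafel slope relation: b = 2.303*R*T/(beta*n*F)
Numerator: 2.303 * 8.314 * 306 = 5859.03
Denominator: 0.48 * 2 * 96485 = 92625.6
b = 5859.03 / 92625.6 = 0.063 V/decade

0.063 V/decade


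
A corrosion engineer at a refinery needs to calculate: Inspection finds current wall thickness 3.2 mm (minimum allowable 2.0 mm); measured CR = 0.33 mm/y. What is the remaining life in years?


Apply the remaining-life relation: RL = (t_current − t_min) / CR
RL = (3.2 − 2.0) / 0.33 = 1.2 / 0.33 = 3.6 years

3.6 years


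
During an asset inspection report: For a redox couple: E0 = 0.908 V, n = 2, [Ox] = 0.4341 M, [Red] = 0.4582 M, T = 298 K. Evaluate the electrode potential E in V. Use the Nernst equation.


Apply the Nernst equation: E = E0 + (RT/nF)*ln([Ox]/[Red])
Step 1: RT/nF = 8.314*298/(2*96485) = 0.01283916 V
Step 2: [Ox]/[Red] = 0.4341/0.4582 = 0.947403
Step 3: ln(0.947403) = -0.054031
Step 4: correction = 0.01283916 * -0.054031 = -0.001 V
E = 0.908 + -0.001 = 0.907 V

0.907 V


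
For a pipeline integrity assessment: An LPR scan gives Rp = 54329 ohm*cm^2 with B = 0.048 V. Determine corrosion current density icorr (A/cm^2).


Apply the Stern-Geary relation: icorr = B / Rp
icorr = 0.048 / 54329 = 8.835×10^-7 A/cm^2

8.835×10^-7 A/cm^2


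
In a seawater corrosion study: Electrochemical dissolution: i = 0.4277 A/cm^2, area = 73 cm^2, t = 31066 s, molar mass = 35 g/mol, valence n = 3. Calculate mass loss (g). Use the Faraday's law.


Apply Faraday's law: m = i*A*t*M / (n*F)
Total charge passed Q = i*A*t = 0.4277*73*31066 = 969945.7586 C
m = Q*M/(n*F) = 969945.7586*35/(3*96485) = 117.28283 g

117.28283 g


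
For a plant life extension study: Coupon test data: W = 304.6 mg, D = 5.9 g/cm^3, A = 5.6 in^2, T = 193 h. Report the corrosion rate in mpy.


Apply the mpy weight-loss relation: CR = 534 * W / (D * A * T)
Numerator: 534 * 304.6 = 162656.4
Denominator: 5.9 * 5.6 * 193 = 6376.72
CR = 162656.4 / 6376.72 = 25.508 mpy

25.508 mpy


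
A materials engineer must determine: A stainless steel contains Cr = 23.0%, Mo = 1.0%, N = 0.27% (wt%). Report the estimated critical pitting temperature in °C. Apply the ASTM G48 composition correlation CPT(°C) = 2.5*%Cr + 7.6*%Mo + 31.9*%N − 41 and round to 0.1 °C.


Apply the ASTM G48 empirical CPT estimate: CPT(°C) = 2.5*%Cr + 7.6*%Mo + 31.9*%N − 41
2.5*23.0 = 57.5; 7.6*1.0 = 7.6; 31.9*0.27 = 8.613
CPT = 57.5 + 7.6 + 8.613 − 41 = 32.713 °C
Rounded to 0.1 °C: CPT ≈ 32.7 °C

32.7 °C


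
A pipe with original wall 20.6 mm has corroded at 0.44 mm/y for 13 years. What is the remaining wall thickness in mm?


Remaining wall = original − CR × time
t = 20.6 − 0.44*13 = 20.6 − 5.72 = 14.88 mm

14.88 mm


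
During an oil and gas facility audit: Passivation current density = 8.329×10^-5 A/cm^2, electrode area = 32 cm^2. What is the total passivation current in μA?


I = i_pass * A, then convert A → μA (×10^6)
I = 8.329×10^-5 * 32 * 10^6 = 2665.28 μA

2665.28 μA


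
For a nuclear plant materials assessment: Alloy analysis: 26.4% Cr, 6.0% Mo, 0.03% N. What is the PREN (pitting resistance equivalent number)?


Apply the PREN formula: PREN = Cr + 3.3*Mo + 16*N
PREN = 26.4 + 3.3*6.0 + 16*0.03
PREN = 26.4 + 19.8 + 0.48 = 46.68

46.68


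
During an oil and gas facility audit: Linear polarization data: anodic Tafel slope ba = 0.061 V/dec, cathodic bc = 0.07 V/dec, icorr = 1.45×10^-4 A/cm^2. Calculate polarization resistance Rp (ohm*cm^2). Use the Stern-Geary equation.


Apply the Stern-Geary equation: Rp = ba*bc / (2.303*icorr*(ba+bc))
ba*bc = 0.061*0.07 = 0.00427
ba+bc = 0.131; 2.303*icorr*(ba+bc) = 2.303*1.45×10^-4*0.131 = 4.3745485×10^-5
Rp = 0.00427 / 4.3745485×10^-5 = 97.61 ohm*cm^2

97.61 ohm*cm^2


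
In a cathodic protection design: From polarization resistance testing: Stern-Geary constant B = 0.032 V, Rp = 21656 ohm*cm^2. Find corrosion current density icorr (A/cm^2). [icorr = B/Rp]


Apply the Stern-Geary relation: icorr = B / Rp
icorr = 0.032 / 21656 = 1.478×10^-6 A/cm^2

1.478×10^-6 A/cm^2


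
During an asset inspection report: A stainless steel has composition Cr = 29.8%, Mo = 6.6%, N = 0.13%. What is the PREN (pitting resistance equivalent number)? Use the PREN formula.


Apply the PREN formula: PREN = Cr + 3.3*Mo + 16*N
PREN = 29.8 + 3.3*6.6 + 16*0.13
PREN = 29.8 + 21.78 + 2.08 = 53.66

53.66


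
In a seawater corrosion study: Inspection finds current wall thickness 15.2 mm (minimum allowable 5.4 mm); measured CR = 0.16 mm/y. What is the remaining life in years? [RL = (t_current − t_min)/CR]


Apply the remaining-life relation: RL = (t_current − t_min) / CR
RL = (15.2 − 5.4) / 0.16 = 9.8 / 0.16 = 61.3 years

61.3 years


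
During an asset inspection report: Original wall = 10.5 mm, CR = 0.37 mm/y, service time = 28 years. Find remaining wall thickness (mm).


Remaining wall = original − CR × time
t = 10.5 − 0.37*28 = 10.5 − 10.36 = 0.14 mm

0.14 mm


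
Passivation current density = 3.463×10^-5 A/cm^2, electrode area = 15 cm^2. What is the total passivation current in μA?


I = i_pass * A, then convert A → μA (×10^6)
I = 3.463×10^-5 * 15 * 10^6 = 519.45 μA

519.45 μA


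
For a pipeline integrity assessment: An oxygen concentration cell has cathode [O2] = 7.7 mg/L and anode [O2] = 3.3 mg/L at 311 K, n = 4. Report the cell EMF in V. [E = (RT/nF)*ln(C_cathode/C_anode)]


Apply the Nernst concentration-cell relation: E = (RT/nF)*ln(C_cathode/C_anode)
RT/nF = 8.314*311/(4*96485) = 0.00669963 V
ln(7.7/3.3) = 0.8473
E = 0.00669963 * 0.8473 = 0.00568 V

0.00568 V


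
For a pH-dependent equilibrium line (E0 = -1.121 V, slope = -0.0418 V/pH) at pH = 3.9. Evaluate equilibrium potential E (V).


Apply the Pourbaix line equation: E = E0 + slope*pH
E = -1.121 + (-0.0418)*3.9 = -1.121 + (-0.16302) = -1.28402 V
Rounded to 3 decimal places: E = -1.284 V

-1.284 V


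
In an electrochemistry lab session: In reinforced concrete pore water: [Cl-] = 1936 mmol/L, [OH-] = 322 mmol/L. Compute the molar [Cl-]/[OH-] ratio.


Threshold parameter = [Cl-] / [OH-] (molar basis; both in mmol/L, so units cancel)
Ratio = 1936 / 322 = 6.01

6.01


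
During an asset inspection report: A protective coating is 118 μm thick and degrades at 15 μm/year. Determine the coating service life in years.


Service life = thickness / degradation rate
Life = 118 / 15 = 7.9 years

7.9 years


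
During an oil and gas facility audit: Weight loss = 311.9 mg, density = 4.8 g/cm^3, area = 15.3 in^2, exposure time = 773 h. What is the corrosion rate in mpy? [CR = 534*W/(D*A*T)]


Apply the mpy weight-loss relation: CR = 534 * W / (D * A * T)
Numerator: 534 * 311.9 = 166554.6
Denominator: 4.8 * 15.3 * 773 = 56769.12
CR = 166554.6 / 56769.12 = 2.93389 mpy

2.93389 mpy


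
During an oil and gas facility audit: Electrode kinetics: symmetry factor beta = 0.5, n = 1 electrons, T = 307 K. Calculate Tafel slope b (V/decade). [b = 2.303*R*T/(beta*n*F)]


Apply the Tafel slope relation: b = 2.303*R*T/(beta*n*F)
Numerator: 2.303 * 8.314 * 307 = 5878.17
Denominator: 0.5 * 1 * 96485 = 48242.5
b = 5878.17 / 48242.5 = 0.122 V/decade

0.122 V/decade


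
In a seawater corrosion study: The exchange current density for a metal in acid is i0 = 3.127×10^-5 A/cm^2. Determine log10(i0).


i0 = 3.127×10^-5 A/cm^2
log10(i0) = -4.505

-4.505


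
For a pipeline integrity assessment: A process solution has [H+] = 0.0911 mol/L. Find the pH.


pH = −log10[H+]
pH = −log10(0.0911) = 1.04

1.04


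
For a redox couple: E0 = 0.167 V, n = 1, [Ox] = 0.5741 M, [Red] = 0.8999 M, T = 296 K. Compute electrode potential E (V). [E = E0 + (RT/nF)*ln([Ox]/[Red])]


Apply the Nernst equation: E = E0 + (RT/nF)*ln([Ox]/[Red])
Step 1: RT/nF = 8.314*296/(1*96485) = 0.02550598 V
Step 2: [Ox]/[Red] = 0.5741/0.8999 = 0.63796
Step 3: ln(0.63796) = -0.44948
Step 4: correction = 0.02550598 * -0.44948 = -0.011 V
E = 0.167 + -0.011 = 0.156 V

0.156 V


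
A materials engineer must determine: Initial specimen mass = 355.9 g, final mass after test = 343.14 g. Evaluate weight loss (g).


Weight loss = initial − final
WL = 355.9 − 343.14 = 12.76 g

12.76 g


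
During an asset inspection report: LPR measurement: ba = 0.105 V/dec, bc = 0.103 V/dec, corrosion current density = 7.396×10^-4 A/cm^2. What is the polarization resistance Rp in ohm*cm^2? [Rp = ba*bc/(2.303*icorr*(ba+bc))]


Apply the Stern-Geary equation: Rp = ba*bc / (2.303*icorr*(ba+bc))
ba*bc = 0.105*0.103 = 0.010815
ba+bc = 0.208; 2.303*icorr*(ba+bc) = 2.303*7.396×10^-4*0.208 = 3.5428615×10^-4
Rp = 0.010815 / 3.5428615×10^-4 = 30.5 ohm*cm^2

30.5 ohm*cm^2


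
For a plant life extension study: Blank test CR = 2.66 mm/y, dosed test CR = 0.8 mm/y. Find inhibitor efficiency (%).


Apply the inhibitor-efficiency definition: IE = (CR_blank − CR_inh)/CR_blank × 100
IE = (2.66 − 0.8) / 2.66 × 100
IE = 1.86 / 2.66 × 100 = 69.9 %

69.9 %


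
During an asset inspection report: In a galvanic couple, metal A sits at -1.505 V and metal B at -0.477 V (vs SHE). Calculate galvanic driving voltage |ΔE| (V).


Driving voltage is the absolute potential difference.
|ΔE| = |-1.505 − (-0.477)| = 1.028 V

1.028 V


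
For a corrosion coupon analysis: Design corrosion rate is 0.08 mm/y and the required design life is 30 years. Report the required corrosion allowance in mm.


Corrosion allowance = CR × design life
CA = 0.08 * 30 = 2.4 mm

2.4 mm


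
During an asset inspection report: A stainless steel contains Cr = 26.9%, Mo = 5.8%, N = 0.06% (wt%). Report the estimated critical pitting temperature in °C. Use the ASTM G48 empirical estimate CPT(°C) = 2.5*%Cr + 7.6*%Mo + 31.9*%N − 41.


Apply the ASTM G48 empirical CPT estimate: CPT(°C) = 2.5*%Cr + 7.6*%Mo + 31.9*%N − 41
2.5*26.9 = 67.25; 7.6*5.8 = 44.08; 31.9*0.06 = 1.914
CPT = 67.25 + 44.08 + 1.914 − 41 = 72.244 °C
Rounded to 0.1 °C: CPT ≈ 72.2 °C

72.2 °C


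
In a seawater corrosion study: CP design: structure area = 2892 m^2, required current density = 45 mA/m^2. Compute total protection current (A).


I = area * current density, then convert mA → A (÷1000)
I = 2892 * 45 / 1000 = 130.14 A

130.14 A


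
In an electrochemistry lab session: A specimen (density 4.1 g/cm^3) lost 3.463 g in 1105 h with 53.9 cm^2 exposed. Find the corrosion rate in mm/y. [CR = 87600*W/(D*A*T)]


Apply the mm/y weight-loss relation: CR = 87600 * W / (D * A * T)
Numerator: 87600 * 3.463 = 303358.8
Denominator: 4.1 * 53.9 * 1105 = 244193.95
CR = 303358.8 / 244193.95 = 1.242286 mm/y

1.242286 mm/y


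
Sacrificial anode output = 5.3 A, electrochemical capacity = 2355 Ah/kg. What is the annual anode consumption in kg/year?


Annual consumption = current * hours per year / capacity
Rate = 5.3 * 8760 / 2355 = 19.7 kg/year

19.7 kg/year


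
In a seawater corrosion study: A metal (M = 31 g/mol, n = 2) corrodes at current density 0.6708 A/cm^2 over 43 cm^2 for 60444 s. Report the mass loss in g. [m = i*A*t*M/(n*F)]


Apply Faraday's law: m = i*A*t*M / (n*F)
Total charge passed Q = i*A*t = 0.6708*43*60444 = 1743470.9136 C
m = Q*M/(n*F) = 1743470.9136*31/(2*96485) = 280.0829 g

280.0829 g


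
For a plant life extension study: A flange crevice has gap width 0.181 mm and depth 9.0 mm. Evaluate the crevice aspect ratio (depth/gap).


Aspect ratio = depth / gap
Ratio = 9.0 / 0.181 = 49.7

49.7


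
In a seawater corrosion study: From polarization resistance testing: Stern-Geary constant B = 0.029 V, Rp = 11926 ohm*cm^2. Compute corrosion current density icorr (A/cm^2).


Apply the Stern-Geary relation: icorr = B / Rp
icorr = 0.029 / 11926 = 2.432×10^-6 A/cm^2

2.432×10^-6 A/cm^2


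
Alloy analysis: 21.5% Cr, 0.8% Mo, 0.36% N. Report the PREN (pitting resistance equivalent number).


Apply the PREN formula: PREN = Cr + 3.3*Mo + 16*N
PREN = 21.5 + 3.3*0.8 + 16*0.36
PREN = 21.5 + 2.64 + 5.76 = 29.9

29.9


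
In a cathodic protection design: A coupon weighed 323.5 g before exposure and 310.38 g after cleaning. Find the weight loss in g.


Weight loss = initial − final
WL = 323.5 − 310.38 = 13.12 g

13.12 g


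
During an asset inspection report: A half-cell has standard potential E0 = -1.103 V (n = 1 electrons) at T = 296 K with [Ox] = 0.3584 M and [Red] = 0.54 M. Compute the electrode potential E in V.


Apply the Nernst equation: E = E0 + (RT/nF)*ln([Ox]/[Red])
Step 1: RT/nF = 8.314*296/(1*96485) = 0.02550598 V
Step 2: [Ox]/[Red] = 0.3584/0.54 = 0.663704
Step 3: ln(0.663704) = -0.409919
Step 4: correction = 0.02550598 * -0.409919 = -0.0105 V
E = -1.103 + -0.0105 = -1.1135 V

-1.1135 V


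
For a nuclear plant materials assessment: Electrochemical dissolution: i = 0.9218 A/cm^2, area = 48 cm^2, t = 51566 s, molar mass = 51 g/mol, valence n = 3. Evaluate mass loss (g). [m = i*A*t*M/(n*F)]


Apply Faraday's law: m = i*A*t*M / (n*F)
Total charge passed Q = i*A*t = 0.9218*48*51566 = 2281609.8624 C
m = Q*M/(n*F) = 2281609.8624*51/(3*96485) = 402.00412 g

402.00412 g


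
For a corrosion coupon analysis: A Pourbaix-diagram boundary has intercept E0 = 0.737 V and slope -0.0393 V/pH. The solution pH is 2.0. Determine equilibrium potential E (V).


Apply the Pourbaix line equation: E = E0 + slope*pH
E = 0.737 + (-0.0393)*2.0 = 0.737 + (-0.0786) = 0.6584 V
Rounded to 4 decimal places: E = 0.6584 V

0.6584 V


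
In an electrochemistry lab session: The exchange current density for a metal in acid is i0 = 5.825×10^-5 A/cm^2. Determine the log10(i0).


i0 = 5.825×10^-5 A/cm^2
log10(i0) = -4.235

-4.235


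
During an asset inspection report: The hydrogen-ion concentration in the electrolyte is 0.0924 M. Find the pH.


pH = −log10[H+]
pH = −log10(0.0924) = 1.03

1.03


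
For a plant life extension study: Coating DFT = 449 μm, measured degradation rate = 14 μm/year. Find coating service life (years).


Service life = thickness / degradation rate
Life = 449 / 14 = 32.1 years

32.1 years


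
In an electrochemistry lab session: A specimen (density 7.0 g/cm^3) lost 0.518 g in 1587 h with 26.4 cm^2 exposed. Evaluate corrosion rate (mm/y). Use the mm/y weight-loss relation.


Apply the mm/y weight-loss relation: CR = 87600 * W / (D * A * T)
Numerator: 87600 * 0.518 = 45376.8
Denominator: 7.0 * 26.4 * 1587 = 293277.6
CR = 45376.8 / 293277.6 = 0.1547 mm/y

0.1547 mm/y


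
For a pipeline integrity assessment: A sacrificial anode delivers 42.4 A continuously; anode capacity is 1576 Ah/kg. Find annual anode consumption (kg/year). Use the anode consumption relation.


Annual consumption = current * hours per year / capacity
Rate = 42.4 * 8760 / 1576 = 235.7 kg/year

235.7 kg/year


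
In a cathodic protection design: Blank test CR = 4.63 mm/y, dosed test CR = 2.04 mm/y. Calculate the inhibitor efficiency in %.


Apply the inhibitor-efficiency definition: IE = (CR_blank − CR_inh)/CR_blank × 100
IE = (4.63 − 2.04) / 4.63 × 100
IE = 2.59 / 4.63 × 100 = 55.9 %

55.9 %


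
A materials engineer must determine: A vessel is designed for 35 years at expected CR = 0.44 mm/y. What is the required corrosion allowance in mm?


Corrosion allowance = CR × design life
CA = 0.44 * 35 = 15.4 mm

15.4 mm


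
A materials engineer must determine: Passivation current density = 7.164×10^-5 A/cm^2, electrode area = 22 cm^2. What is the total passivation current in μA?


I = i_pass * A, then convert A → μA (×10^6)
I = 7.164×10^-5 * 22 * 10^6 = 1576.08 μA

1576.08 μA


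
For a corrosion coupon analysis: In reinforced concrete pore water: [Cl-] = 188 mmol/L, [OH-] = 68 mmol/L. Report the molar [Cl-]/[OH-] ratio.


Threshold parameter = [Cl-] / [OH-] (molar basis; both in mmol/L, so units cancel)
Ratio = 188 / 68 = 2.76

2.76
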